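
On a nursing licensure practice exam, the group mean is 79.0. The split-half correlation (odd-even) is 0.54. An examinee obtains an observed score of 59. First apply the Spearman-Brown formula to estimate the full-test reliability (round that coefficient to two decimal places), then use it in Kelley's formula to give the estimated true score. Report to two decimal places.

65.00

Spearman-Brown: ρ = 2r/(1 + r) = 2(0.54)/(1 + 0.54) = 1.080/1.54 = 0.7013 → 0.70
T̂ = ρX + (1 − ρ)μ
  = 0.70 × 59 + 0.30 × 79.0
  = 41.30 + 23.700
  = 65.000
  ≈ 65.00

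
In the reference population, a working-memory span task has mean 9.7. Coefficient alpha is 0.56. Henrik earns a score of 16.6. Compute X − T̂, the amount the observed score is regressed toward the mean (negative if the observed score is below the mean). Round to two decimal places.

3.04

T̂ = 0.56(16.6) + 0.44(9.7) = 9.296 + 4.268 = 13.5640 → 13.564
X − T̂ = 16.6 − 13.564 = 3.036 → 3.04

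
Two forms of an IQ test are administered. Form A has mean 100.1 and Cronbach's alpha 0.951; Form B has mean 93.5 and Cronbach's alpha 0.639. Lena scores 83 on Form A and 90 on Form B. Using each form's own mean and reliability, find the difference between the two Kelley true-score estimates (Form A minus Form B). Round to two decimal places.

T̂_A = 0.951(83) + 0.049(100.1) = 83.8379
T̂_B = 0.639(90) + 0.361(93.5) = 91.2635
T̂_A − T̂_B = -7.4256

-7.43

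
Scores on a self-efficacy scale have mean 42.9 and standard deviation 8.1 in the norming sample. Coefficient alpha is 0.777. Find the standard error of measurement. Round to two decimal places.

3.83

SEM = SD · √(1 − ρ) = 8.1 × √0.223 = 8.1 × 0.4722 = 3.825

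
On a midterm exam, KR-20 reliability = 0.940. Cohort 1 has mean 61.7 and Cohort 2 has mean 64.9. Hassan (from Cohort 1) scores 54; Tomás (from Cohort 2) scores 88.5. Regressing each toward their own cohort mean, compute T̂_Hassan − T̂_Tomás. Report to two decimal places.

T̂_Hassan = 0.940(54) + 0.060(61.7) = 54.4620
T̂_Tomás = 0.940(88.5) + 0.060(64.9) = 87.0840
Difference = 54.4620 − 87.0840 = -32.6220

-32.62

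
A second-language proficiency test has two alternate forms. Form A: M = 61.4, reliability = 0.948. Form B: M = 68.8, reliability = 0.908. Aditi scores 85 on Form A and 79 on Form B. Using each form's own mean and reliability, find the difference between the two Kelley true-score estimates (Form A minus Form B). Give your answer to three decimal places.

5.711

T̂_A = 0.948(85) + 0.052(61.4) = 83.77280
T̂_B = 0.908(79) + 0.092(68.8) = 78.06160
T̂_A − T̂_B = 5.71120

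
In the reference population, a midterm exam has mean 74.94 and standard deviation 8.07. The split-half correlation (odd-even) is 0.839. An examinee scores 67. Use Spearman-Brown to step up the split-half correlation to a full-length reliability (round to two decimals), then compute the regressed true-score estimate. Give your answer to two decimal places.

67.71

Spearman-Brown: ρ = 2r/(1 + r) = 2(0.839)/(1 + 0.839) = 1.6780/1.839 = 0.9125 → 0.91
Weight the observed score by reliability and the mean by (1 − reliability): T̂ = 0.91·67 + 0.09·74.94 = 60.97 + 6.7446 = 67.715.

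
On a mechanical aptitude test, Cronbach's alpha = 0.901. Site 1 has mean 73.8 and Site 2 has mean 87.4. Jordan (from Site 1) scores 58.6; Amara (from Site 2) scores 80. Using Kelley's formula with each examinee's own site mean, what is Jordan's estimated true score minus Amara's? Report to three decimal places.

T̂_Jordan = 0.901(58.6) + 0.099(73.8) = 60.10480
T̂_Amara = 0.901(80) + 0.099(87.4) = 80.73260
Difference = 60.10480 − 80.73260 = -20.62780

-20.628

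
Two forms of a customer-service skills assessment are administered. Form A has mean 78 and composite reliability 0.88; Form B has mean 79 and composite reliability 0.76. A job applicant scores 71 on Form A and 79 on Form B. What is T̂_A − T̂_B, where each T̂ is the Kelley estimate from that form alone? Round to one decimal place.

-7.2

T̂_A = 0.88(71) + 0.12(78) = 71.840
T̂_B = 0.76(79) + 0.24(79) = 79.000
T̂_A − T̂_B = -7.160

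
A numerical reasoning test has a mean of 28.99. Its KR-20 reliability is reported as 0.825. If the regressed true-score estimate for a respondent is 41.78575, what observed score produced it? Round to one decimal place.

44.5

T̂ = ρX + (1 − ρ)μ  ⇒  X = (T̂ − (1 − ρ)μ) / ρ
X = (41.78575 − 0.175 × 28.99) / 0.825 = (41.78575 − 5.07325) / 0.825 = 36.71250 / 0.825 = 44.500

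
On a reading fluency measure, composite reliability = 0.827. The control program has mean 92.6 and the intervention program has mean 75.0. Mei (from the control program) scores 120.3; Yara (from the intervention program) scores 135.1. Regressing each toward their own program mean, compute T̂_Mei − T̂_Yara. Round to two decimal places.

T̂_Mei = 0.827(120.3) + 0.173(92.6) = 115.5079
T̂_Yara = 0.827(135.1) + 0.173(75.0) = 124.7027
Difference = 115.5079 − 124.7027 = -9.1948

-9.19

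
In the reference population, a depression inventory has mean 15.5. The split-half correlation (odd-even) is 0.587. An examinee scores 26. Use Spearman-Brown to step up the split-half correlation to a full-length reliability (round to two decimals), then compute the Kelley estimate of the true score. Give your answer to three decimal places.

23.270

Spearman-Brown: ρ = 2r/(1 + r) = 2(0.587)/(1 + 0.587) = 1.1740/1.587 = 0.7398 → 0.74
Regress the observed score toward the mean by the unreliability: T̂ = 0.74·26 + 0.26·15.5 = 19.24 + 4.030 = 23.2700.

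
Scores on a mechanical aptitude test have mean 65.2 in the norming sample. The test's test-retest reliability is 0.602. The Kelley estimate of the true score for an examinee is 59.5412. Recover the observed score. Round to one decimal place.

55.8

T̂ = ρX + (1 − ρ)μ  ⇒  X = (T̂ − (1 − ρ)μ) / ρ
X = (59.5412 − 0.398 × 65.2) / 0.602 = (59.5412 − 25.9496) / 0.602 = 33.5916 / 0.602 = 55.800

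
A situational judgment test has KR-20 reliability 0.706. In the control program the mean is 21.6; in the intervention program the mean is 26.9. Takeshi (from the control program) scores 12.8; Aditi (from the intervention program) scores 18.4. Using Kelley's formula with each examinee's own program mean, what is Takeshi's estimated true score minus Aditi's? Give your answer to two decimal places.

-5.51

T̂_Takeshi = 0.706(12.8) + 0.294(21.6) = 15.3872
T̂_Aditi = 0.706(18.4) + 0.294(26.9) = 20.8990
Difference = 15.3872 − 20.8990 = -5.5118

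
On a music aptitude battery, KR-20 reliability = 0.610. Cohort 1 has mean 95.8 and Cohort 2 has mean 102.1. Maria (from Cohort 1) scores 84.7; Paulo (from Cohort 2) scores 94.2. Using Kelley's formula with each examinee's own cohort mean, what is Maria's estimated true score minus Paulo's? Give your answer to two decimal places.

T̂_Maria = 0.610(84.7) + 0.390(95.8) = 89.0290
T̂_Paulo = 0.610(94.2) + 0.390(102.1) = 97.2810
Difference = 89.0290 − 97.2810 = -8.2520

-8.25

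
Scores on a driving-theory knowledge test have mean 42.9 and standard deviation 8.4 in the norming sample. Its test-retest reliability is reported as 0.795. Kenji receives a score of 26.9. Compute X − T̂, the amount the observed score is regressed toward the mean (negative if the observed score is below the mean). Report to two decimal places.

Kelley's formula gives T̂ = 0.795·26.9 + 0.205·42.9 = 21.3855 + 8.7945 = 30.1800.
X − T̂ = 26.9 − 30.180 = -3.280 → -3.28

-3.28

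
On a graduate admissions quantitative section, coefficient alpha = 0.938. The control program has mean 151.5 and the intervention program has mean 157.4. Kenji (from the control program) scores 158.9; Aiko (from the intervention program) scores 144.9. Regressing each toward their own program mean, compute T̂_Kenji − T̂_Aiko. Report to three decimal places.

T̂_Kenji = 0.938(158.9) + 0.062(151.5) = 158.44120
T̂_Aiko = 0.938(144.9) + 0.062(157.4) = 145.67500
Difference = 158.44120 − 145.67500 = 12.76620

12.766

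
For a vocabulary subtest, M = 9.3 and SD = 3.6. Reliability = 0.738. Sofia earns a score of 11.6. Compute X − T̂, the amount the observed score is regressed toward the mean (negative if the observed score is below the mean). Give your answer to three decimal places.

0.603

T̂ = 0.738(11.6) + 0.262(9.3) = 8.5608 + 2.4366 = 10.99740 → 10.9974
X − T̂ = 11.6 − 10.9974 = 0.6026 → 0.603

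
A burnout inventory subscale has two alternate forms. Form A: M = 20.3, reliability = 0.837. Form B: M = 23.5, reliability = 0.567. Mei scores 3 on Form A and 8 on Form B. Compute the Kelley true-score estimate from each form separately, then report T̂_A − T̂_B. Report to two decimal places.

T̂_A = 0.837(3) + 0.163(20.3) = 5.8199
T̂_B = 0.567(8) + 0.433(23.5) = 14.7115
T̂_A − T̂_B = -8.8916

-8.89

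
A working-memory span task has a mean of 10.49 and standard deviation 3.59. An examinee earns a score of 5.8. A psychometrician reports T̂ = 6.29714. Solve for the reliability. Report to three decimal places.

T̂ = ρX + (1 − ρ)μ  ⇒  T̂ − μ = ρ(X − μ)
ρ = (T̂ − μ)/(X − μ) = (6.29714 − 10.49) / (5.8 − 10.49) = -4.19286 / -4.69 = 0.89400

0.894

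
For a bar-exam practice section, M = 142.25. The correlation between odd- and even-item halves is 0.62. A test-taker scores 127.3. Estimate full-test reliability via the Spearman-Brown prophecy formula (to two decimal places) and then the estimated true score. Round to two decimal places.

Spearman-Brown: ρ = 2r/(1 + r) = 2(0.62)/(1 + 0.62) = 1.240/1.62 = 0.7654 → 0.77
T̂ = ρX + (1 − ρ)μ
  = 0.77 × 127.3 + 0.23 × 142.25
  = 98.021 + 32.7175
  = 130.738
  ≈ 130.74

130.74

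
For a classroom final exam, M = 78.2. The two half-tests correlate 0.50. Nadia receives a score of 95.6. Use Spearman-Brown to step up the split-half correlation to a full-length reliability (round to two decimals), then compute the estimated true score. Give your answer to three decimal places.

89.858

Spearman-Brown: ρ = 2r/(1 + r) = 2(0.50)/(1 + 0.50) = 1.000/1.50 = 0.6667 → 0.67
Regress the observed score toward the mean by the unreliability: T̂ = 0.67·95.6 + 0.33·78.2 = 64.052 + 25.806 = 89.8580.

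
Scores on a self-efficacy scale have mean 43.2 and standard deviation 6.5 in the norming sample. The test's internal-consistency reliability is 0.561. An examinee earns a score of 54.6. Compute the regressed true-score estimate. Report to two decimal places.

T̂ = 0.561(54.6) + 0.439(43.2) = 30.6306 + 18.9648 = 49.595 → 49.60

49.60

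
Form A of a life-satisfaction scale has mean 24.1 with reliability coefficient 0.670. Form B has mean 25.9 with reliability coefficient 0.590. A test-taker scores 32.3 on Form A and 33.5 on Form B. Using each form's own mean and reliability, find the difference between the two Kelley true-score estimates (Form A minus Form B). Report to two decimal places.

T̂_A = 0.670(32.3) + 0.330(24.1) = 29.5940
T̂_B = 0.590(33.5) + 0.410(25.9) = 30.3840
T̂_A − T̂_B = -0.7900

-0.79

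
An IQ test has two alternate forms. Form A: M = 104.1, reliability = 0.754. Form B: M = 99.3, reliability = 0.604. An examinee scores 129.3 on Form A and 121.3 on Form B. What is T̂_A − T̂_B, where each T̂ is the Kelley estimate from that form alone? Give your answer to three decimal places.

T̂_A = 0.754(129.3) + 0.246(104.1) = 123.10080
T̂_B = 0.604(121.3) + 0.396(99.3) = 112.58800
T̂_A − T̂_B = 10.51280

10.513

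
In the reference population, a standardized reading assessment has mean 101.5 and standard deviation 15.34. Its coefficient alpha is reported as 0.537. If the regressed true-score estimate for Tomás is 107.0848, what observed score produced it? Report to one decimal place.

T̂ = ρX + (1 − ρ)μ  ⇒  X = (T̂ − (1 − ρ)μ) / ρ
X = (107.0848 − 0.463 × 101.5) / 0.537 = (107.0848 − 46.9945) / 0.537 = 60.0903 / 0.537 = 111.900

111.9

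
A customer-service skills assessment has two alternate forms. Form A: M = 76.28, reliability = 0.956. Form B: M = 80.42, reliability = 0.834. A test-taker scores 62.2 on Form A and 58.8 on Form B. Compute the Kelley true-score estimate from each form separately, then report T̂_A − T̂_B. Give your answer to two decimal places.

0.43

T̂_A = 0.956(62.2) + 0.044(76.28) = 62.8195
T̂_B = 0.834(58.8) + 0.166(80.42) = 62.3889
T̂_A − T̂_B = 0.4306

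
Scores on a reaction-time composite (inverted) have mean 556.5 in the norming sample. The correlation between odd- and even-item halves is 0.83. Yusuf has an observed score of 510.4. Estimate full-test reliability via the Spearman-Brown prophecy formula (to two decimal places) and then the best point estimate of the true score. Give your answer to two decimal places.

514.55

Spearman-Brown: ρ = 2r/(1 + r) = 2(0.83)/(1 + 0.83) = 1.660/1.83 = 0.9071 → 0.91
T̂ = 0.91(510.4) + 0.09(556.5) = 464.464 + 50.085 = 514.549 → 514.55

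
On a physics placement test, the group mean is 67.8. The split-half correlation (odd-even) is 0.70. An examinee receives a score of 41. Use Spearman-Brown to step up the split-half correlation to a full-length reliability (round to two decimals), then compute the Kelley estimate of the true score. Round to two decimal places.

45.82

Spearman-Brown: ρ = 2r/(1 + r) = 2(0.70)/(1 + 0.70) = 1.400/1.70 = 0.8235 → 0.82
T̂ = ρX + (1 − ρ)μ
  = 0.82 × 41 + 0.18 × 67.8
  = 33.62 + 12.204
  = 45.824
  ≈ 45.82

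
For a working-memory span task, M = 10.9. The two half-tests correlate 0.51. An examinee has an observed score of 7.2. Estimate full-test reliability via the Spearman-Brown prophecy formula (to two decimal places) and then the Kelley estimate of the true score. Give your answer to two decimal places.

Spearman-Brown: ρ = 2r/(1 + r) = 2(0.51)/(1 + 0.51) = 1.020/1.51 = 0.6755 → 0.68
T̂ = ρX + (1 − ρ)μ
  = 0.68 × 7.2 + 0.32 × 10.9
  = 4.896 + 3.488
  = 8.384
  ≈ 8.38

8.38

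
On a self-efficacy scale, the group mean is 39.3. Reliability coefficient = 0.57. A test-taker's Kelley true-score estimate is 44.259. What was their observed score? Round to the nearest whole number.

T̂ = ρX + (1 − ρ)μ  ⇒  X = (T̂ − (1 − ρ)μ) / ρ
X = (44.259 − 0.43 × 39.3) / 0.57 = (44.259 − 16.899) / 0.57 = 27.360 / 0.57 = 48.00

48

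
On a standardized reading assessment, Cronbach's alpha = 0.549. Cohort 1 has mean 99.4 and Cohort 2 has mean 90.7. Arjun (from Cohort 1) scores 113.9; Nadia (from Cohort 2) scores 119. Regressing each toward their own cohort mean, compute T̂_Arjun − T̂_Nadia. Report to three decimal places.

T̂_Arjun = 0.549(113.9) + 0.451(99.4) = 107.36050
T̂_Nadia = 0.549(119) + 0.451(90.7) = 106.23670
Difference = 107.36050 − 106.23670 = 1.12380

1.124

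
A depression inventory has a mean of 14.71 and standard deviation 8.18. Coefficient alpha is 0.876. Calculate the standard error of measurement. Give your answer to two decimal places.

2.88

SEM = SD · √(1 − ρ) = 8.18 × √0.124 = 8.18 × 0.3521 = 2.880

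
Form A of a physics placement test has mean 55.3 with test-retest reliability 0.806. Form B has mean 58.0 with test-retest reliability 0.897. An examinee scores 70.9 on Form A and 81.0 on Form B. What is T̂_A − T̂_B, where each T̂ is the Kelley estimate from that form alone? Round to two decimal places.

T̂_A = 0.806(70.9) + 0.194(55.3) = 67.8736
T̂_B = 0.897(81.0) + 0.103(58.0) = 78.6310
T̂_A − T̂_B = -10.7574

-10.76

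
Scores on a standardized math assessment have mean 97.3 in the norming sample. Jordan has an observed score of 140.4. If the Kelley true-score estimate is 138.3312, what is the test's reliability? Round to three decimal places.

T̂ = ρX + (1 − ρ)μ  ⇒  T̂ − μ = ρ(X − μ)
ρ = (T̂ − μ)/(X − μ) = (138.3312 − 97.3) / (140.4 − 97.3) = 41.0312 / 43.1 = 0.95200

0.952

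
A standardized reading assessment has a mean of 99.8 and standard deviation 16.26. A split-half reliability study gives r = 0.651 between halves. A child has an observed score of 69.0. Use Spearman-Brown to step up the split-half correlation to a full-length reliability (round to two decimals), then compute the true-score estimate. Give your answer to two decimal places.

Spearman-Brown: ρ = 2r/(1 + r) = 2(0.651)/(1 + 0.651) = 1.3020/1.651 = 0.7886 → 0.79
T̂ = 0.79(69.0) + 0.21(99.8) = 54.510 + 20.958 = 75.468 → 75.47

75.47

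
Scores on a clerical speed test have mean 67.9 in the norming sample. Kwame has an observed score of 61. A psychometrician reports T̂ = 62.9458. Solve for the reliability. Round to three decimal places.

T̂ = ρX + (1 − ρ)μ  ⇒  T̂ − μ = ρ(X − μ)
ρ = (T̂ − μ)/(X − μ) = (62.9458 − 67.9) / (61 − 67.9) = -4.9542 / -6.9 = 0.71800

0.718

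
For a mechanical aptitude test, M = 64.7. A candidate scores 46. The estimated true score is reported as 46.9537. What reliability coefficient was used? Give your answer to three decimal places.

T̂ = ρX + (1 − ρ)μ  ⇒  T̂ − μ = ρ(X − μ)
ρ = (T̂ − μ)/(X − μ) = (46.9537 − 64.7) / (46 − 64.7) = -17.7463 / -18.7 = 0.94900

0.949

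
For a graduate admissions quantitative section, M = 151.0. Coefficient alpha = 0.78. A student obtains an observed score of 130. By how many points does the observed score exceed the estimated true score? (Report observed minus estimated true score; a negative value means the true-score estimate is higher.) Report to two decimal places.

T̂ = ρX + (1 − ρ)μ
  = 0.78 × 130 + 0.22 × 151.0
  = 101.40 + 33.220
  = 134.6200
  ≈ 134.620
X − T̂ = 130 − 134.620 = -4.620 → -4.62

-4.62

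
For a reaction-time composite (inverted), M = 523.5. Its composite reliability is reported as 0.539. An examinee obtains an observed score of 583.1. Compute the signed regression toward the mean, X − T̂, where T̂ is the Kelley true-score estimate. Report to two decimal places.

T̂ = ρX + (1 − ρ)μ
  = 0.539 × 583.1 + 0.461 × 523.5
  = 314.2909 + 241.3335
  = 555.6244
  ≈ 555.624
X − T̂ = 583.1 − 555.624 = 27.476 → 27.48

27.48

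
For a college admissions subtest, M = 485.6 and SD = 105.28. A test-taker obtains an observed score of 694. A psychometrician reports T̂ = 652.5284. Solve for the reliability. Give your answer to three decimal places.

0.801

T̂ = ρX + (1 − ρ)μ  ⇒  T̂ − μ = ρ(X − μ)
ρ = (T̂ − μ)/(X − μ) = (652.5284 − 485.6) / (694 − 485.6) = 166.9284 / 208.4 = 0.80100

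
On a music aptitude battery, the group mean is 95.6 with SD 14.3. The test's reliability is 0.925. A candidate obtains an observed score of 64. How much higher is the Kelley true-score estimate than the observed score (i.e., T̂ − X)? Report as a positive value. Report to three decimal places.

2.370

T̂ = 0.925(64) + 0.075(95.6) = 59.200 + 7.1700 = 66.37000 → 66.3700
T̂ − X = 66.3700 − 64 = 2.3700 → 2.370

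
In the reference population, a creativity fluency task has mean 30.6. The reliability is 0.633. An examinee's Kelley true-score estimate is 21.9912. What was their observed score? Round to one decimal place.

17.0

T̂ = ρX + (1 − ρ)μ  ⇒  X = (T̂ − (1 − ρ)μ) / ρ
X = (21.9912 − 0.367 × 30.6) / 0.633 = (21.9912 − 11.2302) / 0.633 = 10.7610 / 0.633 = 17.000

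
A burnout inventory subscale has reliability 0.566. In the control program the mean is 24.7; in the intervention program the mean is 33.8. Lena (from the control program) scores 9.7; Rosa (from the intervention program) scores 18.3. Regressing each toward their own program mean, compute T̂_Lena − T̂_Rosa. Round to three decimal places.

-8.817

T̂_Lena = 0.566(9.7) + 0.434(24.7) = 16.21000
T̂_Rosa = 0.566(18.3) + 0.434(33.8) = 25.02700
Difference = 16.21000 − 25.02700 = -8.81700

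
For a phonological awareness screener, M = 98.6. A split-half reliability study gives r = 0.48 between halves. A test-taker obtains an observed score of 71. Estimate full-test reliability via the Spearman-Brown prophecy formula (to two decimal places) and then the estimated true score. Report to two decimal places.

80.66

Spearman-Brown: ρ = 2r/(1 + r) = 2(0.48)/(1 + 0.48) = 0.960/1.48 = 0.6486 → 0.65
T̂ = 0.65(71) + 0.35(98.6) = 46.15 + 34.510 = 80.660 → 80.66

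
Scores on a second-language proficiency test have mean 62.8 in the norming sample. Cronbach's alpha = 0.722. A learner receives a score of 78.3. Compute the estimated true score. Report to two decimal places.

T̂ = 0.722(78.3) + 0.278(62.8) = 56.5326 + 17.4584 = 73.991 → 73.99

73.99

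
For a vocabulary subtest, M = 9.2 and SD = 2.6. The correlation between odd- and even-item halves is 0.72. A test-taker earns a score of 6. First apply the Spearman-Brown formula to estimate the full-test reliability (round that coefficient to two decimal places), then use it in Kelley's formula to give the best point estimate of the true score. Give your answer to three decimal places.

6.512

Spearman-Brown: ρ = 2r/(1 + r) = 2(0.72)/(1 + 0.72) = 1.440/1.72 = 0.8372 → 0.84
T̂ = 0.84(6) + 0.16(9.2) = 5.04 + 1.472 = 6.5120 → 6.512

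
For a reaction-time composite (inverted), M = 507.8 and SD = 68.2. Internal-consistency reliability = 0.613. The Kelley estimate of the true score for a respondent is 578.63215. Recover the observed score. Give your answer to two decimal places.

T̂ = ρX + (1 − ρ)μ  ⇒  X = (T̂ − (1 − ρ)μ) / ρ
X = (578.63215 − 0.387 × 507.8) / 0.613 = (578.63215 − 196.5186) / 0.613 = 382.11355 / 0.613 = 623.3500

623.35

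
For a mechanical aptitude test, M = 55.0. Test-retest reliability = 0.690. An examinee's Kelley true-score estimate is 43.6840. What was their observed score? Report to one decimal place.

38.6

T̂ = ρX + (1 − ρ)μ  ⇒  X = (T̂ − (1 − ρ)μ) / ρ
X = (43.6840 − 0.310 × 55.0) / 0.690 = (43.6840 − 17.0500) / 0.690 = 26.6340 / 0.690 = 38.600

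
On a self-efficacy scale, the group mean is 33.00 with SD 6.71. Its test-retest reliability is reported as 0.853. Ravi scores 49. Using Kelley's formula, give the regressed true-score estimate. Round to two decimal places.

46.65

T̂ = ρX + (1 − ρ)μ
  = 0.853 × 49 + 0.147 × 33.00
  = 41.797 + 4.85100
  = 46.648
  ≈ 46.65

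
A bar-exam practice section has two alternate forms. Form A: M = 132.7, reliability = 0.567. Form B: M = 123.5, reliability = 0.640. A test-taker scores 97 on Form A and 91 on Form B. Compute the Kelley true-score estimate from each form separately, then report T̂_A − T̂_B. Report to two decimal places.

T̂_A = 0.567(97) + 0.433(132.7) = 112.4581
T̂_B = 0.640(91) + 0.360(123.5) = 102.7000
T̂_A − T̂_B = 9.7581

9.76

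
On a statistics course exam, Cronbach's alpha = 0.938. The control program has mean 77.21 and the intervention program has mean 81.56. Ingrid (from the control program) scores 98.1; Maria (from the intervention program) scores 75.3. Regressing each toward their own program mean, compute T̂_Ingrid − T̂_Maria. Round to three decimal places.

21.117

T̂_Ingrid = 0.938(98.1) + 0.062(77.21) = 96.80482
T̂_Maria = 0.938(75.3) + 0.062(81.56) = 75.68812
Difference = 96.80482 − 75.68812 = 21.11670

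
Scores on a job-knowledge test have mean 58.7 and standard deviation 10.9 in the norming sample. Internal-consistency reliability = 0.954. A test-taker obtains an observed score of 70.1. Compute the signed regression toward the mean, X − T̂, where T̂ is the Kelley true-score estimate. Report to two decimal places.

T̂ = ρX + (1 − ρ)μ
  = 0.954 × 70.1 + 0.046 × 58.7
  = 66.8754 + 2.7002
  = 69.5756
  ≈ 69.576
X − T̂ = 70.1 − 69.576 = 0.524 → 0.52

0.52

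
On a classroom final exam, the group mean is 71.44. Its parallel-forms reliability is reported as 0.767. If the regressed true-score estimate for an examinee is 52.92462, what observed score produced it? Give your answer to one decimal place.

47.3

T̂ = ρX + (1 − ρ)μ  ⇒  X = (T̂ − (1 − ρ)μ) / ρ
X = (52.92462 − 0.233 × 71.44) / 0.767 = (52.92462 − 16.64552) / 0.767 = 36.27910 / 0.767 = 47.300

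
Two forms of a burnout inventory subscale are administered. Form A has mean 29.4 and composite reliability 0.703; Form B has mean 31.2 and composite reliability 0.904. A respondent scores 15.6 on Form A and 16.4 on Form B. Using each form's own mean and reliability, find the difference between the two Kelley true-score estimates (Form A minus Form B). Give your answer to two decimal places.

T̂_A = 0.703(15.6) + 0.297(29.4) = 19.6986
T̂_B = 0.904(16.4) + 0.096(31.2) = 17.8208
T̂_A − T̂_B = 1.8778

1.88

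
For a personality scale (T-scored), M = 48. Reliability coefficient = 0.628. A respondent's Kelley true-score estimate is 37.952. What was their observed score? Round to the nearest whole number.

32

T̂ = ρX + (1 − ρ)μ  ⇒  X = (T̂ − (1 − ρ)μ) / ρ
X = (37.952 − 0.372 × 48) / 0.628 = (37.952 − 17.856) / 0.628 = 20.096 / 0.628 = 32.00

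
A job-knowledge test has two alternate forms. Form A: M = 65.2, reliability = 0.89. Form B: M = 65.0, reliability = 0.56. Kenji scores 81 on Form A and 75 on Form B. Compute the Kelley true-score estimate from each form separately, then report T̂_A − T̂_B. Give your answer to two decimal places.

T̂_A = 0.89(81) + 0.11(65.2) = 79.2620
T̂_B = 0.56(75) + 0.44(65.0) = 70.6000
T̂_A − T̂_B = 8.6620

8.66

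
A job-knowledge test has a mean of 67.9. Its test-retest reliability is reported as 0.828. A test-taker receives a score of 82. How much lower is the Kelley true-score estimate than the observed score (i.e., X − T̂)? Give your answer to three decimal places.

T̂ = ρX + (1 − ρ)μ
  = 0.828 × 82 + 0.172 × 67.9
  = 67.896 + 11.6788
  = 79.57480
  ≈ 79.5748
X − T̂ = 82 − 79.5748 = 2.4252 → 2.425

2.425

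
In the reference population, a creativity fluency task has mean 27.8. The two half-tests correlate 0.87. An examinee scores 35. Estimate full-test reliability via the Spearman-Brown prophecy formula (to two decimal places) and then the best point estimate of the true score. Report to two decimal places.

34.50

Spearman-Brown: ρ = 2r/(1 + r) = 2(0.87)/(1 + 0.87) = 1.740/1.87 = 0.9305 → 0.93
T̂ = ρX + (1 − ρ)μ
  = 0.93 × 35 + 0.07 × 27.8
  = 32.55 + 1.946
  = 34.496
  ≈ 34.50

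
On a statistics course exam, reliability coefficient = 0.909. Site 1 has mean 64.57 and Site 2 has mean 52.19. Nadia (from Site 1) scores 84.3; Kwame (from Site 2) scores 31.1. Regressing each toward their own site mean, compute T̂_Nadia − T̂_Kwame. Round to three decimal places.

49.485

T̂_Nadia = 0.909(84.3) + 0.091(64.57) = 82.50457
T̂_Kwame = 0.909(31.1) + 0.091(52.19) = 33.01919
Difference = 82.50457 − 33.01919 = 49.48538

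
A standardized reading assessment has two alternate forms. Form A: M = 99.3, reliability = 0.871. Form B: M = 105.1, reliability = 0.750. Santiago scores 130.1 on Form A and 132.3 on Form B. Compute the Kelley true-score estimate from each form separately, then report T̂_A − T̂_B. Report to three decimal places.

T̂_A = 0.871(130.1) + 0.129(99.3) = 126.12680
T̂_B = 0.750(132.3) + 0.250(105.1) = 125.50000
T̂_A − T̂_B = 0.62680

0.627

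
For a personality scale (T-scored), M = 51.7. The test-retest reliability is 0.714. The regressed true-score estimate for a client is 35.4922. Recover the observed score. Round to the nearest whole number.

T̂ = ρX + (1 − ρ)μ  ⇒  X = (T̂ − (1 − ρ)μ) / ρ
X = (35.4922 − 0.286 × 51.7) / 0.714 = (35.4922 − 14.7862) / 0.714 = 20.7060 / 0.714 = 29.00

29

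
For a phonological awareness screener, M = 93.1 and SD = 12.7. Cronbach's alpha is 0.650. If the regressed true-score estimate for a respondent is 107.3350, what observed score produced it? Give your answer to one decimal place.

115.0

T̂ = ρX + (1 − ρ)μ  ⇒  X = (T̂ − (1 − ρ)μ) / ρ
X = (107.3350 − 0.350 × 93.1) / 0.650 = (107.3350 − 32.5850) / 0.650 = 74.7500 / 0.650 = 115.000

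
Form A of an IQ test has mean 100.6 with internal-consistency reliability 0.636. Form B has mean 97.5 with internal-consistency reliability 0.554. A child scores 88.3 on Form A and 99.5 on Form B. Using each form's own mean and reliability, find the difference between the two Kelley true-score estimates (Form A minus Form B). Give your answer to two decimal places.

T̂_A = 0.636(88.3) + 0.364(100.6) = 92.7772
T̂_B = 0.554(99.5) + 0.446(97.5) = 98.6080
T̂_A − T̂_B = -5.8308

-5.83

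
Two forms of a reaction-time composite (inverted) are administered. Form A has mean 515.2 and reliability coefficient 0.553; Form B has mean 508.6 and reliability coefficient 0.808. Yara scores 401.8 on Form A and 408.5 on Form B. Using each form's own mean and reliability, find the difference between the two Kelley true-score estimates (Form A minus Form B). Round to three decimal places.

T̂_A = 0.553(401.8) + 0.447(515.2) = 452.48980
T̂_B = 0.808(408.5) + 0.192(508.6) = 427.71920
T̂_A − T̂_B = 24.77060

24.771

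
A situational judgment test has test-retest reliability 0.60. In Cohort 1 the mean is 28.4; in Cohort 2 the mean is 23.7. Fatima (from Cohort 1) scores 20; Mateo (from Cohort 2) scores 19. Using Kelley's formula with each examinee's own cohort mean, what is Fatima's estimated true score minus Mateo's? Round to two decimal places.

2.48

T̂_Fatima = 0.60(20) + 0.40(28.4) = 23.3600
T̂_Mateo = 0.60(19) + 0.40(23.7) = 20.8800
Difference = 23.3600 − 20.8800 = 2.4800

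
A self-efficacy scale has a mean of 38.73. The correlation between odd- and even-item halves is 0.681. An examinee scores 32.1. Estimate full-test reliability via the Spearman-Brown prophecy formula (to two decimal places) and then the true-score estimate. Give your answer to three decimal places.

Spearman-Brown: ρ = 2r/(1 + r) = 2(0.681)/(1 + 0.681) = 1.3620/1.681 = 0.8102 → 0.81
Kelley's formula gives T̂ = 0.81·32.1 + 0.19·38.73 = 26.001 + 7.3587 = 33.3597.

33.360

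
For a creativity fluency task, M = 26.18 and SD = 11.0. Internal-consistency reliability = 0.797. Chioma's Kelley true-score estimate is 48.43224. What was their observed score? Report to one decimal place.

54.1

T̂ = ρX + (1 − ρ)μ  ⇒  X = (T̂ − (1 − ρ)μ) / ρ
X = (48.43224 − 0.203 × 26.18) / 0.797 = (48.43224 − 5.31454) / 0.797 = 43.11770 / 0.797 = 54.100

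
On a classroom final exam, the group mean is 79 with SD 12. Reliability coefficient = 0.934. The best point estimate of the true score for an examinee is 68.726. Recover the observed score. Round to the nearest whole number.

68

T̂ = ρX + (1 − ρ)μ  ⇒  X = (T̂ − (1 − ρ)μ) / ρ
X = (68.726 − 0.066 × 79) / 0.934 = (68.726 − 5.214) / 0.934 = 63.512 / 0.934 = 68.00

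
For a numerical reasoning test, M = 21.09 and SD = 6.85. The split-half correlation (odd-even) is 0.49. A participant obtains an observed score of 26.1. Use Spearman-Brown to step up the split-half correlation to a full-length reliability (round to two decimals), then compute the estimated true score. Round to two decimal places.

24.40

Spearman-Brown: ρ = 2r/(1 + r) = 2(0.49)/(1 + 0.49) = 0.980/1.49 = 0.6577 → 0.66
Kelley's formula gives T̂ = 0.66·26.1 + 0.34·21.09 = 17.226 + 7.1706 = 24.397.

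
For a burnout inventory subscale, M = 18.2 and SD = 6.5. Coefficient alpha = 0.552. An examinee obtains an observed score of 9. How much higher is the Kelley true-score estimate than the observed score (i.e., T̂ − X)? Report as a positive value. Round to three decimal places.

4.122

T̂ = ρX + (1 − ρ)μ
  = 0.552 × 9 + 0.448 × 18.2
  = 4.968 + 8.1536
  = 13.12160
  ≈ 13.1216
T̂ − X = 13.1216 − 9 = 4.1216 → 4.122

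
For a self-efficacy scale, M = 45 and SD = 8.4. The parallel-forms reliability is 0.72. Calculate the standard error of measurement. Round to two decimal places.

SEM = SD · √(1 − ρ) = 8.4 × √0.28 = 8.4 × 0.5292 = 4.445

4.44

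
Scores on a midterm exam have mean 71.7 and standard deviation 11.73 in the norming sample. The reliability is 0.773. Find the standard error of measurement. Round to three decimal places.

5.589

SEM = SD · √(1 − ρ) = 11.73 × √0.227 = 11.73 × 0.4764 = 5.5887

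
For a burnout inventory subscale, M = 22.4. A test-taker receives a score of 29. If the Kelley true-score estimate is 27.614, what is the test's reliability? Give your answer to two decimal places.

0.79

T̂ = ρX + (1 − ρ)μ  ⇒  T̂ − μ = ρ(X − μ)
ρ = (T̂ − μ)/(X − μ) = (27.614 − 22.4) / (29 − 22.4) = 5.214 / 6.6 = 0.7900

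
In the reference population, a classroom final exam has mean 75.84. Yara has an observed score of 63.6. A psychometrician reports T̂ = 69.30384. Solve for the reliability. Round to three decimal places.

T̂ = ρX + (1 − ρ)μ  ⇒  T̂ − μ = ρ(X − μ)
ρ = (T̂ − μ)/(X − μ) = (69.30384 − 75.84) / (63.6 − 75.84) = -6.53616 / -12.24 = 0.53400

0.534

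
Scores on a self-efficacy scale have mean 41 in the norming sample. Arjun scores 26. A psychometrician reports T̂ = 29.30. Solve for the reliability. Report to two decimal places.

T̂ = ρX + (1 − ρ)μ  ⇒  T̂ − μ = ρ(X − μ)
ρ = (T̂ − μ)/(X − μ) = (29.30 − 41) / (26 − 41) = -11.70 / -15.0 = 0.7800

0.78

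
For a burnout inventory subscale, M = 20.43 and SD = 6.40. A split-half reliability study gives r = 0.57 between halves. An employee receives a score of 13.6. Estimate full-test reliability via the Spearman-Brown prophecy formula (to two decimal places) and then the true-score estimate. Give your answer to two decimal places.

Spearman-Brown: ρ = 2r/(1 + r) = 2(0.57)/(1 + 0.57) = 1.140/1.57 = 0.7261 → 0.73
T̂ = 0.73(13.6) + 0.27(20.43) = 9.928 + 5.5161 = 15.444 → 15.44

15.44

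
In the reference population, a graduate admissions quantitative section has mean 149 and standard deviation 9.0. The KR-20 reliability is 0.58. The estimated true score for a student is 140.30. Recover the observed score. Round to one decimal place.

T̂ = ρX + (1 − ρ)μ  ⇒  X = (T̂ − (1 − ρ)μ) / ρ
X = (140.30 − 0.42 × 149) / 0.58 = (140.30 − 62.58) / 0.58 = 77.72 / 0.58 = 134.000

134.0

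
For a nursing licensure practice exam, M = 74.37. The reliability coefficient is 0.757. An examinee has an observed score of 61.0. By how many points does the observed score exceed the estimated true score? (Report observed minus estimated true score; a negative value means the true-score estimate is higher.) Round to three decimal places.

-3.249

T̂ = 0.757(61.0) + 0.243(74.37) = 46.1770 + 18.07191 = 64.24891 → 64.2489
X − T̂ = 61.0 − 64.2489 = -3.2489 → -3.249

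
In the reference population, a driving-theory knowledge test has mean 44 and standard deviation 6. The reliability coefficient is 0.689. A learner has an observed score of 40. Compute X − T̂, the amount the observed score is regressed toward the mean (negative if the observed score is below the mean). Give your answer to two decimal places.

-1.24

T̂ = 0.689(40) + 0.311(44) = 27.560 + 13.684 = 41.2440 → 41.244
X − T̂ = 40 − 41.244 = -1.244 → -1.24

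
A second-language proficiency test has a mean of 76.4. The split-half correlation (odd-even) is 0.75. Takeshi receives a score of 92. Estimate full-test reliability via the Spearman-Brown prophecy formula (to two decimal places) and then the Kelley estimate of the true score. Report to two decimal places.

Spearman-Brown: ρ = 2r/(1 + r) = 2(0.75)/(1 + 0.75) = 1.500/1.75 = 0.8571 → 0.86
T̂ = ρX + (1 − ρ)μ
  = 0.86 × 92 + 0.14 × 76.4
  = 79.12 + 10.696
  = 89.816
  ≈ 89.82

89.82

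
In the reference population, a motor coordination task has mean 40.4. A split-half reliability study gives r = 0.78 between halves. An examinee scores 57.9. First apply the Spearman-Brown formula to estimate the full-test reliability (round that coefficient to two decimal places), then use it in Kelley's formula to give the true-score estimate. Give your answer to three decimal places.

55.800

Spearman-Brown: ρ = 2r/(1 + r) = 2(0.78)/(1 + 0.78) = 1.560/1.78 = 0.8764 → 0.88
T̂ = 0.88(57.9) + 0.12(40.4) = 50.952 + 4.848 = 55.8000 → 55.800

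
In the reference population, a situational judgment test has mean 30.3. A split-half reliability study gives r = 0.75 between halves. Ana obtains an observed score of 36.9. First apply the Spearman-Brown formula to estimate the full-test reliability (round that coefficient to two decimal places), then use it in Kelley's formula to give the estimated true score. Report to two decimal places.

Spearman-Brown: ρ = 2r/(1 + r) = 2(0.75)/(1 + 0.75) = 1.500/1.75 = 0.8571 → 0.86
T̂ = 0.86(36.9) + 0.14(30.3) = 31.734 + 4.242 = 35.976 → 35.98

35.98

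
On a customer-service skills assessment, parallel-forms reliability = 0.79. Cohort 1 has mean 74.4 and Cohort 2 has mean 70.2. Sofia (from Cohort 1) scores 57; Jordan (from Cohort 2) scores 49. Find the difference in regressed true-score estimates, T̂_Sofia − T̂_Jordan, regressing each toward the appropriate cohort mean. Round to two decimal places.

7.20

T̂_Sofia = 0.79(57) + 0.21(74.4) = 60.6540
T̂_Jordan = 0.79(49) + 0.21(70.2) = 53.4520
Difference = 60.6540 − 53.4520 = 7.2020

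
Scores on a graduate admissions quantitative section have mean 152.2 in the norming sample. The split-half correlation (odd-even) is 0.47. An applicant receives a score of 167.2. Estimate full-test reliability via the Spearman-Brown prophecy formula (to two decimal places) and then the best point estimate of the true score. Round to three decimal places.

161.800

Spearman-Brown: ρ = 2r/(1 + r) = 2(0.47)/(1 + 0.47) = 0.940/1.47 = 0.6395 → 0.64
T̂ = 0.64(167.2) + 0.36(152.2) = 107.008 + 54.792 = 161.8000 → 161.800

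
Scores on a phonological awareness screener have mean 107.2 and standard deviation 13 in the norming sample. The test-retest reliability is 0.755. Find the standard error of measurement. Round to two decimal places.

SEM = SD · √(1 − ρ) = 13 × √0.245 = 13 × 0.4950 = 6.435

6.43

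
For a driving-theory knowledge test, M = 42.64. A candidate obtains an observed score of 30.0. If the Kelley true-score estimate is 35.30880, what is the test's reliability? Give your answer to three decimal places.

T̂ = ρX + (1 − ρ)μ  ⇒  T̂ − μ = ρ(X − μ)
ρ = (T̂ − μ)/(X − μ) = (35.30880 − 42.64) / (30.0 − 42.64) = -7.33120 / -12.64 = 0.58000

0.580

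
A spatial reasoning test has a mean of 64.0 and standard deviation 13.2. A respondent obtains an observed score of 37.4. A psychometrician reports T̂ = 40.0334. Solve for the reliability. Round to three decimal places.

0.901

T̂ = ρX + (1 − ρ)μ  ⇒  T̂ − μ = ρ(X − μ)
ρ = (T̂ − μ)/(X − μ) = (40.0334 − 64.0) / (37.4 − 64.0) = -23.9666 / -26.6 = 0.90100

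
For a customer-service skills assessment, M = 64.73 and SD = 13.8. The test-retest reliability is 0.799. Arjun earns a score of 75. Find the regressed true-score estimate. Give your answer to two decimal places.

72.94

T̂ = 0.799(75) + 0.201(64.73) = 59.925 + 13.01073 = 72.936 → 72.94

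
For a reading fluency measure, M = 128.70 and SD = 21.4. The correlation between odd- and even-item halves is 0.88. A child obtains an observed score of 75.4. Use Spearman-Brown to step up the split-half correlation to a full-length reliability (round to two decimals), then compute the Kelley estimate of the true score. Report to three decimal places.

Spearman-Brown: ρ = 2r/(1 + r) = 2(0.88)/(1 + 0.88) = 1.760/1.88 = 0.9362 → 0.94
T̂ = 0.94(75.4) + 0.06(128.70) = 70.876 + 7.7220 = 78.5980 → 78.598

78.598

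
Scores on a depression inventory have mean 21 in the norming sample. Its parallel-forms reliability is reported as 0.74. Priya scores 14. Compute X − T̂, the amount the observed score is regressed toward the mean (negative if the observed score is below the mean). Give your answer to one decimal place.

-1.8

Kelley's formula gives T̂ = 0.74·14 + 0.26·21 = 10.36 + 5.46 = 15.820.
X − T̂ = 14 − 15.82 = -1.82 → -1.8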